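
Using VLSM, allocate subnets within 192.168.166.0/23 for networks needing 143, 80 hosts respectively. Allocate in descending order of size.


143 hosts -> /24 (254 usable): 192.168.166.0/24
80 hosts -> /25 (126 usable): 192.168.167.0/25
Allocation: 192.168.166.0/24 (143 hosts, 254 usable); 192.168.167.0/25 (80 hosts, 126 usable)


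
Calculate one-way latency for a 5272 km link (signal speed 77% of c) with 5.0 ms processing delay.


Speed = 0.77 * 3e5 km/s = 231000 km/s
Propagation delay = 5272 / 231000 = 0.0228 s = 22.8225 ms
Processing delay = 5.0 ms
Total one-way latency = 27.8225 ms


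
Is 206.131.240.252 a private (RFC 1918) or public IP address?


RFC 1918 private ranges:
  10.0.0.0/8 (10.0.0.0 - 10.255.255.255)
  172.16.0.0/12 (172.16.0.0 - 172.31.255.255)
  192.168.0.0/16 (192.168.0.0 - 192.168.255.255)
Public (not in any RFC 1918 range)


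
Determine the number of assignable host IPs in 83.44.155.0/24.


Host bits = 32 - 24 = 8
Total addresses = 2^8 = 256
Usable = total - 2 (network and broadcast)
Usable hosts: 254


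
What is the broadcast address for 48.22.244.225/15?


Network: 48.22.0.0/15
Host bits = 17
Set all host bits to 1:
Broadcast: 48.23.255.255


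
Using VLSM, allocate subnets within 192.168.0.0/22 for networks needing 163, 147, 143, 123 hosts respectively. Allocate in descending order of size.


163 hosts -> /24 (254 usable): 192.168.0.0/24
147 hosts -> /24 (254 usable): 192.168.1.0/24
143 hosts -> /24 (254 usable): 192.168.2.0/24
123 hosts -> /25 (126 usable): 192.168.3.0/25
Allocation: 192.168.0.0/24 (163 hosts, 254 usable); 192.168.1.0/24 (147 hosts, 254 usable); 192.168.2.0/24 (143 hosts, 254 usable); 192.168.3.0/25 (123 hosts, 126 usable)


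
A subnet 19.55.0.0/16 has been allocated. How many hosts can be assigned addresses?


Host bits = 32 - 16 = 16
Total addresses = 2^16 = 65536
Usable = total - 2 (network and broadcast)
Usable hosts: 65534


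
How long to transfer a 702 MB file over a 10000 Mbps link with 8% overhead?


Effective throughput = 10000 * (1 - 8/100) = 9200 Mbps
File size in Mb = 702 * 8 = 5616 Mb
Time = 5616 / 9200
Time = 0.6104 seconds


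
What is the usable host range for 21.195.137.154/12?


Network: 21.192.0.0
Broadcast: 21.207.255.255
First usable = network + 1
Last usable = broadcast - 1
Range: 21.192.0.1 to 21.207.255.254


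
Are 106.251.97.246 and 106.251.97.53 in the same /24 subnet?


Mask: 255.255.255.0
106.251.97.246 AND mask = 106.251.97.0
106.251.97.53 AND mask = 106.251.97.0
Yes, same subnet (106.251.97.0)


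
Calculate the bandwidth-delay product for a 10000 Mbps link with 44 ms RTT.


BDP = bandwidth * RTT
= 10000 Mbps * 44 ms
= 10000 * 1e6 * 44 / 1000 bits
= 440000000 bits
= 55000000 bytes
= 53710.9375 KB
BDP = 440000000 bits (55000000 bytes)


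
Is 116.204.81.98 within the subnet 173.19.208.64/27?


Subnet network: 173.19.208.64
Test IP AND mask: 116.204.81.96
No, 116.204.81.98 is not in 173.19.208.64/27


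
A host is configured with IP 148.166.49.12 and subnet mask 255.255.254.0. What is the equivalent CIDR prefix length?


Binary: 11111111.11111111.11111110.00000000
Count leading 1s
Prefix: /23


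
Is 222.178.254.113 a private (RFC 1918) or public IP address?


RFC 1918 private ranges:
  10.0.0.0/8 (10.0.0.0 - 10.255.255.255)
  172.16.0.0/12 (172.16.0.0 - 172.31.255.255)
  192.168.0.0/16 (192.168.0.0 - 192.168.255.255)
Public (not in any RFC 1918 range)


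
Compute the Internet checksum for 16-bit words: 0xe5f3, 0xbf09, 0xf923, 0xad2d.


Sum all words (with carry folding):
+ 0xe5f3 = 0xe5f3
+ 0xbf09 = 0xa4fd
+ 0xf923 = 0x9e21
+ 0xad2d = 0x4b4f
One's complement: ~0x4b4f
Checksum = 0xb4b0


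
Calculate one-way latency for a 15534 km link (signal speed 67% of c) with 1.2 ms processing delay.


Speed = 0.67 * 3e5 km/s = 201000 km/s
Propagation delay = 15534 / 201000 = 0.0773 s = 77.2836 ms
Processing delay = 1.2 ms
Total one-way latency = 78.4836 ms


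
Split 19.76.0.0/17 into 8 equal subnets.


New prefix = 17 + 3 = 20
Each subnet has 4096 addresses
  19.76.0.0/20
  19.76.16.0/20
  19.76.32.0/20
  19.76.48.0/20
  19.76.64.0/20
  19.76.80.0/20
  19.76.96.0/20
  19.76.112.0/20
Subnets: 19.76.0.0/20, 19.76.16.0/20, 19.76.32.0/20, 19.76.48.0/20, 19.76.64.0/20, 19.76.80.0/20, 19.76.96.0/20, 19.76.112.0/20


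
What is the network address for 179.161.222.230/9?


IP:   10110011.10100001.11011110.11100110
Mask: 11111111.10000000.00000000.00000000
AND operation:
Net:  10110011.10000000.00000000.00000000
Network: 179.128.0.0/9


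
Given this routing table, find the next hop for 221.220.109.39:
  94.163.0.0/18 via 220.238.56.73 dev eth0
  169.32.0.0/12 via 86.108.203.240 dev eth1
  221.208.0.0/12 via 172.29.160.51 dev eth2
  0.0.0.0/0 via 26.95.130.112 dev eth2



Longest prefix match for 221.220.109.39:
  /18 94.163.0.0: no
  /12 169.32.0.0: no
  /12 221.208.0.0: MATCH
  /0 0.0.0.0: MATCH
Selected: next-hop 172.29.160.51 via eth2 (matched /12)


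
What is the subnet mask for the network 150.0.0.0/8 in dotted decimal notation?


/8 means 8 network bits, 24 host bits
Binary: 11111111000000000000000000000000
Mask: 255.0.0.0


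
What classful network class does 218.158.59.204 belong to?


First octet: 218
Binary: 11011010
110xxxxx -> Class C (192-223)
Class C, default mask 255.255.255.0 (/24)


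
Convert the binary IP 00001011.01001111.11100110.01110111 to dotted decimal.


00001011 = 11
01001111 = 79
11100110 = 230
01110111 = 119
IP: 11.79.230.119


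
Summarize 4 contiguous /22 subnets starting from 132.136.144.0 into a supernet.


Original prefix: /22
Number of subnets: 4 = 2^2
New prefix = 22 - 2 = 20
Supernet: 132.136.144.0/20


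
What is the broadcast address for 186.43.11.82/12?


Network: 186.32.0.0/12
Host bits = 20
Set all host bits to 1:
Broadcast: 186.47.255.255


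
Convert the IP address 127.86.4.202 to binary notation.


127 = 01111111
86 = 01010110
4 = 00000100
202 = 11001010
Binary: 01111111.01010110.00000100.11001010


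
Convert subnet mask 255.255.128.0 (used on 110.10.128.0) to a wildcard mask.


Subnet mask: 255.255.128.0
Wildcard = 255.255.255.255 - subnet mask
255 - 255 = 0
255 - 255 = 0
255 - 128 = 127
255 - 0 = 255
Wildcard: 0.0.127.255


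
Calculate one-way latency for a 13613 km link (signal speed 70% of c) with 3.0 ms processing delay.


Speed = 0.7 * 3e5 km/s = 210000 km/s
Propagation delay = 13613 / 210000 = 0.0648 s = 64.8238 ms
Processing delay = 3.0 ms
Total one-way latency = 67.8238 ms


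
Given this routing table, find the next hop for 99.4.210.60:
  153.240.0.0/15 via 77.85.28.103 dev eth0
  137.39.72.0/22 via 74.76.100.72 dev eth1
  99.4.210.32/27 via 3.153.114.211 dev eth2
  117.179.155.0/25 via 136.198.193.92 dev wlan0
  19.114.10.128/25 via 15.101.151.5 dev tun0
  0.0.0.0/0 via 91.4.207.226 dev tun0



Longest prefix match for 99.4.210.60:
  /15 153.240.0.0: no
  /22 137.39.72.0: no
  /27 99.4.210.32: MATCH
  /25 117.179.155.0: no
  /25 19.114.10.128: no
  /0 0.0.0.0: MATCH
Selected: next-hop 3.153.114.211 via eth2 (matched /27)


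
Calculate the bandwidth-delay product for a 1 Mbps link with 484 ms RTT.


BDP = bandwidth * RTT
= 1 Mbps * 484 ms
= 1 * 1e6 * 484 / 1000 bits
= 484000 bits
= 60500 bytes
= 59.082 KB
BDP = 484000 bits (60500 bytes)


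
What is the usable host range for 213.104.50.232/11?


Network: 213.96.0.0
Broadcast: 213.127.255.255
First usable = network + 1
Last usable = broadcast - 1
Range: 213.96.0.1 to 213.127.255.254


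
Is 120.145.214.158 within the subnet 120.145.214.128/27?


Subnet network: 120.145.214.128
Test IP AND mask: 120.145.214.128
Yes, 120.145.214.158 is in 120.145.214.128/27


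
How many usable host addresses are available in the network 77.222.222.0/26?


Host bits = 32 - 26 = 6
Total addresses = 2^6 = 64
Usable = total - 2 (network and broadcast)
Usable hosts: 62


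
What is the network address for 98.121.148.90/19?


IP:   01100010.01111001.10010100.01011010
Mask: 11111111.11111111.11100000.00000000
AND operation:
Net:  01100010.01111001.10000000.00000000
Network: 98.121.128.0/19


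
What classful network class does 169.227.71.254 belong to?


First octet: 169
Binary: 10101001
10xxxxxx -> Class B (128-191)
Class B, default mask 255.255.0.0 (/16)


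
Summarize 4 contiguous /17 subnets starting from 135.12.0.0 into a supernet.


Original prefix: /17
Number of subnets: 4 = 2^2
New prefix = 17 - 2 = 15
Supernet: 135.12.0.0/15


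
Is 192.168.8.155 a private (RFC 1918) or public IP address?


RFC 1918 private ranges:
  10.0.0.0/8 (10.0.0.0 - 10.255.255.255)
  172.16.0.0/12 (172.16.0.0 - 172.31.255.255)
  192.168.0.0/16 (192.168.0.0 - 192.168.255.255)
Private (in 192.168.0.0/16)


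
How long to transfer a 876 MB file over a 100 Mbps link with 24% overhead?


Effective throughput = 100 * (1 - 24/100) = 76 Mbps
File size in Mb = 876 * 8 = 7008 Mb
Time = 7008 / 76
Time = 92.2105 seconds


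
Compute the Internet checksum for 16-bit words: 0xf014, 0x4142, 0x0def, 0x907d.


Sum all words (with carry folding):
+ 0xf014 = 0xf014
+ 0x4142 = 0x3157
+ 0x0def = 0x3f46
+ 0x907d = 0xcfc3
One's complement: ~0xcfc3
Checksum = 0x303c


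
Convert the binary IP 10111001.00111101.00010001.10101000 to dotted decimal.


10111001 = 185
00111101 = 61
00010001 = 17
10101000 = 168
IP: 185.61.17.168


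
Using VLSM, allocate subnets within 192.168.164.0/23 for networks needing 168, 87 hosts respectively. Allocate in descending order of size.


168 hosts -> /24 (254 usable): 192.168.164.0/24
87 hosts -> /25 (126 usable): 192.168.165.0/25
Allocation: 192.168.164.0/24 (168 hosts, 254 usable); 192.168.165.0/25 (87 hosts, 126 usable)


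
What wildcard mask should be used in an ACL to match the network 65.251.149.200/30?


Subnet mask: 255.255.255.252
Wildcard = 255.255.255.255 - subnet mask
255 - 255 = 0
255 - 255 = 0
255 - 255 = 0
255 - 252 = 3
Wildcard: 0.0.0.3


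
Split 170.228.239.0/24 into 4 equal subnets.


New prefix = 24 + 2 = 26
Each subnet has 64 addresses
  170.228.239.0/26
  170.228.239.64/26
  170.228.239.128/26
  170.228.239.192/26
Subnets: 170.228.239.0/26, 170.228.239.64/26, 170.228.239.128/26, 170.228.239.192/26


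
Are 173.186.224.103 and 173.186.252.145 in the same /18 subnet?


Mask: 255.255.192.0
173.186.224.103 AND mask = 173.186.192.0
173.186.252.145 AND mask = 173.186.192.0
Yes, same subnet (173.186.192.0)


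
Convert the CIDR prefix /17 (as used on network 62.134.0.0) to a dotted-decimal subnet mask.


/17 means 17 network bits, 15 host bits
Binary: 11111111111111111000000000000000
Mask: 255.255.128.0


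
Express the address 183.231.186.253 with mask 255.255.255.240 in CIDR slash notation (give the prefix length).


Binary: 11111111.11111111.11111111.11110000
Count leading 1s
Prefix: /28


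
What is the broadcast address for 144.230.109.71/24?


Network: 144.230.109.0/24
Host bits = 8
Set all host bits to 1:
Broadcast: 144.230.109.255


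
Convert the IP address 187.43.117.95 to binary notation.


187 = 10111011
43 = 00101011
117 = 01110101
95 = 01011111
Binary: 10111011.00101011.01110101.01011111


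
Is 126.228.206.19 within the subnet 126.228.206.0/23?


Subnet network: 126.228.206.0
Test IP AND mask: 126.228.206.0
Yes, 126.228.206.19 is in 126.228.206.0/23


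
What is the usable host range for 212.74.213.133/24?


Network: 212.74.213.0
Broadcast: 212.74.213.255
First usable = network + 1
Last usable = broadcast - 1
Range: 212.74.213.1 to 212.74.213.254


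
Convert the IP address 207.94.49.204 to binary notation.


207 = 11001111
94 = 01011110
49 = 00110001
204 = 11001100
Binary: 11001111.01011110.00110001.11001100


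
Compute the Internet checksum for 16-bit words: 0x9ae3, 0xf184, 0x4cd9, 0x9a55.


Sum all words (with carry folding):
+ 0x9ae3 = 0x9ae3
+ 0xf184 = 0x8c68
+ 0x4cd9 = 0xd941
+ 0x9a55 = 0x7397
One's complement: ~0x7397
Checksum = 0x8c68


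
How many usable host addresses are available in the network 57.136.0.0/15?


Host bits = 32 - 15 = 17
Total addresses = 2^17 = 131072
Usable = total - 2 (network and broadcast)
Usable hosts: 131070


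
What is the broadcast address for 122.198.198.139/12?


Network: 122.192.0.0/12
Host bits = 20
Set all host bits to 1:
Broadcast: 122.207.255.255


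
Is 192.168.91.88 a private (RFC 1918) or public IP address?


RFC 1918 private ranges:
  10.0.0.0/8 (10.0.0.0 - 10.255.255.255)
  172.16.0.0/12 (172.16.0.0 - 172.31.255.255)
  192.168.0.0/16 (192.168.0.0 - 192.168.255.255)
Private (in 192.168.0.0/16)


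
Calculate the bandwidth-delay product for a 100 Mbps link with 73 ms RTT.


BDP = bandwidth * RTT
= 100 Mbps * 73 ms
= 100 * 1e6 * 73 / 1000 bits
= 7300000 bits
= 912500 bytes
= 891.1133 KB
BDP = 7300000 bits (912500 bytes)


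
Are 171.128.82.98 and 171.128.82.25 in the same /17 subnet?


Mask: 255.255.128.0
171.128.82.98 AND mask = 171.128.0.0
171.128.82.25 AND mask = 171.128.0.0
Yes, same subnet (171.128.0.0)


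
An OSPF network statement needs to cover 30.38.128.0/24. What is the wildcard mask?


Subnet mask: 255.255.255.0
Wildcard = 255.255.255.255 - subnet mask
255 - 255 = 0
255 - 255 = 0
255 - 255 = 0
255 - 0 = 255
Wildcard: 0.0.0.255


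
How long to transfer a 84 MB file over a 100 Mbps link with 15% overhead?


Effective throughput = 100 * (1 - 15/100) = 85 Mbps
File size in Mb = 84 * 8 = 672 Mb
Time = 672 / 85
Time = 7.9059 seconds


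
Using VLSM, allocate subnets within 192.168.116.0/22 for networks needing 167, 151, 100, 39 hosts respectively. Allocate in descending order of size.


167 hosts -> /24 (254 usable): 192.168.116.0/24
151 hosts -> /24 (254 usable): 192.168.117.0/24
100 hosts -> /25 (126 usable): 192.168.118.0/25
39 hosts -> /26 (62 usable): 192.168.118.128/26
Allocation: 192.168.116.0/24 (167 hosts, 254 usable); 192.168.117.0/24 (151 hosts, 254 usable); 192.168.118.0/25 (100 hosts, 126 usable); 192.168.118.128/26 (39 hosts, 62 usable)


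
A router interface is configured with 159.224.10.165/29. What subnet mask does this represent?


/29 means 29 network bits, 3 host bits
Binary: 11111111111111111111111111111000
Mask: 255.255.255.248


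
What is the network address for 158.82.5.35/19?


IP:   10011110.01010010.00000101.00100011
Mask: 11111111.11111111.11100000.00000000
AND operation:
Net:  10011110.01010010.00000000.00000000
Network: 158.82.0.0/19


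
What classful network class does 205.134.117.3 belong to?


First octet: 205
Binary: 11001101
110xxxxx -> Class C (192-223)
Class C, default mask 255.255.255.0 (/24)


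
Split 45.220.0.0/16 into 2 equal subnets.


New prefix = 16 + 1 = 17
Each subnet has 32768 addresses
  45.220.0.0/17
  45.220.128.0/17
Subnets: 45.220.0.0/17, 45.220.128.0/17


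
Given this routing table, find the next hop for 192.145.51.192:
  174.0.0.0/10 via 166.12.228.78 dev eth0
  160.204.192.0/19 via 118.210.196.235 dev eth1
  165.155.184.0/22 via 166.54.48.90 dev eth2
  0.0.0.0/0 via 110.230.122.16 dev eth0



Longest prefix match for 192.145.51.192:
  /10 174.0.0.0: no
  /19 160.204.192.0: no
  /22 165.155.184.0: no
  /0 0.0.0.0: MATCH
Selected: next-hop 110.230.122.16 via eth0 (matched /0)


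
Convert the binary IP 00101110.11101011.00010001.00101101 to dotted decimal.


00101110 = 46
11101011 = 235
00010001 = 17
00101101 = 45
IP: 46.235.17.45


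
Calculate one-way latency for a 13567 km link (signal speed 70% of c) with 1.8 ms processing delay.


Speed = 0.7 * 3e5 km/s = 210000 km/s
Propagation delay = 13567 / 210000 = 0.0646 s = 64.6048 ms
Processing delay = 1.8 ms
Total one-way latency = 66.4048 ms


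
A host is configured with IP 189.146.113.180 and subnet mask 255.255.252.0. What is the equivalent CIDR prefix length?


Binary: 11111111.11111111.11111100.00000000
Count leading 1s
Prefix: /22


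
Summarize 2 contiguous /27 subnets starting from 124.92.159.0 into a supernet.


Original prefix: /27
Number of subnets: 2 = 2^1
New prefix = 27 - 1 = 26
Supernet: 124.92.159.0/26


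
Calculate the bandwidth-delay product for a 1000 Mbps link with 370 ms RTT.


BDP = bandwidth * RTT
= 1000 Mbps * 370 ms
= 1000 * 1e6 * 370 / 1000 bits
= 370000000 bits
= 46250000 bytes
= 45166.0156 KB
BDP = 370000000 bits (46250000 bytes)


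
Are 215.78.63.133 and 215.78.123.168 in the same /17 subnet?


Mask: 255.255.128.0
215.78.63.133 AND mask = 215.78.0.0
215.78.123.168 AND mask = 215.78.0.0
Yes, same subnet (215.78.0.0)


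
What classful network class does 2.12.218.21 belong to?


First octet: 2
Binary: 00000010
0xxxxxxx -> Class A (1-126)
Class A, default mask 255.0.0.0 (/8)


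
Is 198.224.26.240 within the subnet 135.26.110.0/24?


Subnet network: 135.26.110.0
Test IP AND mask: 198.224.26.0
No, 198.224.26.240 is not in 135.26.110.0/24


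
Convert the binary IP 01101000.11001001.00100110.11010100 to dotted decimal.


01101000 = 104
11001001 = 201
00100110 = 38
11010100 = 212
IP: 104.201.38.212


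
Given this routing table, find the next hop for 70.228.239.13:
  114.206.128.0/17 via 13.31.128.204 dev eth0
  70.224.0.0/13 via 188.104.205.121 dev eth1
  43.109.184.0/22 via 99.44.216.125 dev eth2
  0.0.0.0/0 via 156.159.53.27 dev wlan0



Longest prefix match for 70.228.239.13:
  /17 114.206.128.0: no
  /13 70.224.0.0: MATCH
  /22 43.109.184.0: no
  /0 0.0.0.0: MATCH
Selected: next-hop 188.104.205.121 via eth1 (matched /13)


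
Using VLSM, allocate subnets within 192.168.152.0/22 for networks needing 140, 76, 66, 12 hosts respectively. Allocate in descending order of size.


140 hosts -> /24 (254 usable): 192.168.152.0/24
76 hosts -> /25 (126 usable): 192.168.153.0/25
66 hosts -> /25 (126 usable): 192.168.153.128/25
12 hosts -> /28 (14 usable): 192.168.154.0/28
Allocation: 192.168.152.0/24 (140 hosts, 254 usable); 192.168.153.0/25 (76 hosts, 126 usable); 192.168.153.128/25 (66 hosts, 126 usable); 192.168.154.0/28 (12 hosts, 14 usable)


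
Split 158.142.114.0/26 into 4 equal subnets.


New prefix = 26 + 2 = 28
Each subnet has 16 addresses
  158.142.114.0/28
  158.142.114.16/28
  158.142.114.32/28
  158.142.114.48/28
Subnets: 158.142.114.0/28, 158.142.114.16/28, 158.142.114.32/28, 158.142.114.48/28


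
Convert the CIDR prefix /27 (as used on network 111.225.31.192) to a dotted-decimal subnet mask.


/27 means 27 network bits, 5 host bits
Binary: 11111111111111111111111111100000
Mask: 255.255.255.224


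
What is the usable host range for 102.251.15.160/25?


Network: 102.251.15.128
Broadcast: 102.251.15.255
First usable = network + 1
Last usable = broadcast - 1
Range: 102.251.15.129 to 102.251.15.254


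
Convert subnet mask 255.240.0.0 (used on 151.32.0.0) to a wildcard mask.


Subnet mask: 255.240.0.0
Wildcard = 255.255.255.255 - subnet mask
255 - 255 = 0
255 - 240 = 15
255 - 0 = 255
255 - 0 = 255
Wildcard: 0.15.255.255


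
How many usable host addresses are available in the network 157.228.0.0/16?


Host bits = 32 - 16 = 16
Total addresses = 2^16 = 65536
Usable = total - 2 (network and broadcast)
Usable hosts: 65534


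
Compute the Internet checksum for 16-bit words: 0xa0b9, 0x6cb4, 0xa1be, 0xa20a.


Sum all words (with carry folding):
+ 0xa0b9 = 0xa0b9
+ 0x6cb4 = 0x0d6e
+ 0xa1be = 0xaf2c
+ 0xa20a = 0x5137
One's complement: ~0x5137
Checksum = 0xaec8


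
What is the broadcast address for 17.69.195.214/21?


Network: 17.69.192.0/21
Host bits = 11
Set all host bits to 1:
Broadcast: 17.69.199.255


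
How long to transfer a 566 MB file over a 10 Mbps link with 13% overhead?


Effective throughput = 10 * (1 - 13/100) = 8.7 Mbps
File size in Mb = 566 * 8 = 4528 Mb
Time = 4528 / 8.7
Time = 520.4598 seconds


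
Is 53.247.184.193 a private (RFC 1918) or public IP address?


RFC 1918 private ranges:
  10.0.0.0/8 (10.0.0.0 - 10.255.255.255)
  172.16.0.0/12 (172.16.0.0 - 172.31.255.255)
  192.168.0.0/16 (192.168.0.0 - 192.168.255.255)
Public (not in any RFC 1918 range)


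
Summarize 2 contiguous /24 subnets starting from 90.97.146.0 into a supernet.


Original prefix: /24
Number of subnets: 2 = 2^1
New prefix = 24 - 1 = 23
Supernet: 90.97.146.0/23


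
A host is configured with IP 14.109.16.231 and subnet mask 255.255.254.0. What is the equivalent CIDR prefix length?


Binary: 11111111.11111111.11111110.00000000
Count leading 1s
Prefix: /23


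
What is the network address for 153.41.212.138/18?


IP:   10011001.00101001.11010100.10001010
Mask: 11111111.11111111.11000000.00000000
AND operation:
Net:  10011001.00101001.11000000.00000000
Network: 153.41.192.0/18


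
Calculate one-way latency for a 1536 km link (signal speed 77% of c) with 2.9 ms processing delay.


Speed = 0.77 * 3e5 km/s = 231000 km/s
Propagation delay = 1536 / 231000 = 0.0066 s = 6.6494 ms
Processing delay = 2.9 ms
Total one-way latency = 9.5494 ms


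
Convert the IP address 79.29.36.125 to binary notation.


79 = 01001111
29 = 00011101
36 = 00100100
125 = 01111101
Binary: 01001111.00011101.00100100.01111101


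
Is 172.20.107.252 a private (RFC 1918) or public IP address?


RFC 1918 private ranges:
  10.0.0.0/8 (10.0.0.0 - 10.255.255.255)
  172.16.0.0/12 (172.16.0.0 - 172.31.255.255)
  192.168.0.0/16 (192.168.0.0 - 192.168.255.255)
Private (in 172.16.0.0/12)


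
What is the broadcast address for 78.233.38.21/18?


Network: 78.233.0.0/18
Host bits = 14
Set all host bits to 1:
Broadcast: 78.233.63.255


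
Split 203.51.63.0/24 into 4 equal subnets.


New prefix = 24 + 2 = 26
Each subnet has 64 addresses
  203.51.63.0/26
  203.51.63.64/26
  203.51.63.128/26
  203.51.63.192/26
Subnets: 203.51.63.0/26, 203.51.63.64/26, 203.51.63.128/26, 203.51.63.192/26


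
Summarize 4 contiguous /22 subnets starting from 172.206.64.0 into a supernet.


Original prefix: /22
Number of subnets: 4 = 2^2
New prefix = 22 - 2 = 20
Supernet: 172.206.64.0/20


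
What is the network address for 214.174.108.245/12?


IP:   11010110.10101110.01101100.11110101
Mask: 11111111.11110000.00000000.00000000
AND operation:
Net:  11010110.10100000.00000000.00000000
Network: 214.160.0.0/12


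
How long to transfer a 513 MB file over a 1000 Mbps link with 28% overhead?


Effective throughput = 1000 * (1 - 28/100) = 720 Mbps
File size in Mb = 513 * 8 = 4104 Mb
Time = 4104 / 720
Time = 5.7 seconds


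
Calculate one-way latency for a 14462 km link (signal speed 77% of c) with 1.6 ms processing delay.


Speed = 0.77 * 3e5 km/s = 231000 km/s
Propagation delay = 14462 / 231000 = 0.0626 s = 62.6061 ms
Processing delay = 1.6 ms
Total one-way latency = 64.2061 ms


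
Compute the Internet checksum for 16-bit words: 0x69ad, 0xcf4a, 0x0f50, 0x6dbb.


Sum all words (with carry folding):
+ 0x69ad = 0x69ad
+ 0xcf4a = 0x38f8
+ 0x0f50 = 0x4848
+ 0x6dbb = 0xb603
One's complement: ~0xb603
Checksum = 0x49fc


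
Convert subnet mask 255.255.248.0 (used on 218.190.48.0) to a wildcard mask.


Subnet mask: 255.255.248.0
Wildcard = 255.255.255.255 - subnet mask
255 - 255 = 0
255 - 255 = 0
255 - 248 = 7
255 - 0 = 255
Wildcard: 0.0.7.255


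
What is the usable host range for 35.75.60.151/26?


Network: 35.75.60.128
Broadcast: 35.75.60.191
First usable = network + 1
Last usable = broadcast - 1
Range: 35.75.60.129 to 35.75.60.190


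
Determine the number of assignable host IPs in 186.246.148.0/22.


Host bits = 32 - 22 = 10
Total addresses = 2^10 = 1024
Usable = total - 2 (network and broadcast)
Usable hosts: 1022


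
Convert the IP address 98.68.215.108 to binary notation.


98 = 01100010
68 = 01000100
215 = 11010111
108 = 01101100
Binary: 01100010.01000100.11010111.01101100


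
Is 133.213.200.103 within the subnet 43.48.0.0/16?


Subnet network: 43.48.0.0
Test IP AND mask: 133.213.0.0
No, 133.213.200.103 is not in 43.48.0.0/16


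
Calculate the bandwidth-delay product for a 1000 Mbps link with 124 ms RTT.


BDP = bandwidth * RTT
= 1000 Mbps * 124 ms
= 1000 * 1e6 * 124 / 1000 bits
= 124000000 bits
= 15500000 bytes
= 15136.7188 KB
BDP = 124000000 bits (15500000 bytes)


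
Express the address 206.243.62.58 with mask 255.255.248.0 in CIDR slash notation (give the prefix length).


Binary: 11111111.11111111.11111000.00000000
Count leading 1s
Prefix: /21


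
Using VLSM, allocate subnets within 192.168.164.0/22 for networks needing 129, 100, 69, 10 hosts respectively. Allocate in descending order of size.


129 hosts -> /24 (254 usable): 192.168.164.0/24
100 hosts -> /25 (126 usable): 192.168.165.0/25
69 hosts -> /25 (126 usable): 192.168.165.128/25
10 hosts -> /28 (14 usable): 192.168.166.0/28
Allocation: 192.168.164.0/24 (129 hosts, 254 usable); 192.168.165.0/25 (100 hosts, 126 usable); 192.168.165.128/25 (69 hosts, 126 usable); 192.168.166.0/28 (10 hosts, 14 usable)


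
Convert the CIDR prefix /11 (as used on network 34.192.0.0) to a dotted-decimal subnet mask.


/11 means 11 network bits, 21 host bits
Binary: 11111111111000000000000000000000
Mask: 255.224.0.0


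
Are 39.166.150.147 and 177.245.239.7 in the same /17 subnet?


Mask: 255.255.128.0
39.166.150.147 AND mask = 39.166.128.0
177.245.239.7 AND mask = 177.245.128.0
No, different subnets (39.166.128.0 vs 177.245.128.0)


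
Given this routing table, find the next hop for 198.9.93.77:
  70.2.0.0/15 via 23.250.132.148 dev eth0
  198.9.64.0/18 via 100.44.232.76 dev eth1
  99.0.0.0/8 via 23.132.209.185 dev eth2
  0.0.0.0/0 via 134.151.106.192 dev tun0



Longest prefix match for 198.9.93.77:
  /15 70.2.0.0: no
  /18 198.9.64.0: MATCH
  /8 99.0.0.0: no
  /0 0.0.0.0: MATCH
Selected: next-hop 100.44.232.76 via eth1 (matched /18)


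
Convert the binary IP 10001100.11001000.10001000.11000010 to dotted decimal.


10001100 = 140
11001000 = 200
10001000 = 136
11000010 = 194
IP: 140.200.136.194


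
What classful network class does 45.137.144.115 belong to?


First octet: 45
Binary: 00101101
0xxxxxxx -> Class A (1-126)
Class A, default mask 255.0.0.0 (/8)


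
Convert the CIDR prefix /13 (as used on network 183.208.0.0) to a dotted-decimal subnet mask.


/13 means 13 network bits, 19 host bits
Binary: 11111111111110000000000000000000
Mask: 255.248.0.0


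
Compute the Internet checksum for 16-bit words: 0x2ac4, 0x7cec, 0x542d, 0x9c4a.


Sum all words (with carry folding):
+ 0x2ac4 = 0x2ac4
+ 0x7cec = 0xa7b0
+ 0x542d = 0xfbdd
+ 0x9c4a = 0x9828
One's complement: ~0x9828
Checksum = 0x67d7


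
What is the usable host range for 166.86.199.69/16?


Network: 166.86.0.0
Broadcast: 166.86.255.255
First usable = network + 1
Last usable = broadcast - 1
Range: 166.86.0.1 to 166.86.255.254


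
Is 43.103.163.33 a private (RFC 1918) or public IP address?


RFC 1918 private ranges:
  10.0.0.0/8 (10.0.0.0 - 10.255.255.255)
  172.16.0.0/12 (172.16.0.0 - 172.31.255.255)
  192.168.0.0/16 (192.168.0.0 - 192.168.255.255)
Public (not in any RFC 1918 range)


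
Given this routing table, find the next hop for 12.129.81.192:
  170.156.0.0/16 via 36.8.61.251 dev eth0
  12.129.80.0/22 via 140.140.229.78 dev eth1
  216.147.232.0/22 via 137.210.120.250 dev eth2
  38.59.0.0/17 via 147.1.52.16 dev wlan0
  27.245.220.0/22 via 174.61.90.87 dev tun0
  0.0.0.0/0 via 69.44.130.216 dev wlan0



Longest prefix match for 12.129.81.192:
  /16 170.156.0.0: no
  /22 12.129.80.0: MATCH
  /22 216.147.232.0: no
  /17 38.59.0.0: no
  /22 27.245.220.0: no
  /0 0.0.0.0: MATCH
Selected: next-hop 140.140.229.78 via eth1 (matched /22)


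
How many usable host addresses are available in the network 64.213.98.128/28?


Host bits = 32 - 28 = 4
Total addresses = 2^4 = 16
Usable = total - 2 (network and broadcast)
Usable hosts: 14


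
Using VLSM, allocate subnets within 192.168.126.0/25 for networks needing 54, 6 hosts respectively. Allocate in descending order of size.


54 hosts -> /26 (62 usable): 192.168.126.0/26
6 hosts -> /29 (6 usable): 192.168.126.64/29
Allocation: 192.168.126.0/26 (54 hosts, 62 usable); 192.168.126.64/29 (6 hosts, 6 usable)


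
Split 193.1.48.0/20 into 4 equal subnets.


New prefix = 20 + 2 = 22
Each subnet has 1024 addresses
  193.1.48.0/22
  193.1.52.0/22
  193.1.56.0/22
  193.1.60.0/22
Subnets: 193.1.48.0/22, 193.1.52.0/22, 193.1.56.0/22, 193.1.60.0/22


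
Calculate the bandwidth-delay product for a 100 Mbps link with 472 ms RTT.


BDP = bandwidth * RTT
= 100 Mbps * 472 ms
= 100 * 1e6 * 472 / 1000 bits
= 47200000 bits
= 5900000 bytes
= 5761.7188 KB
BDP = 47200000 bits (5900000 bytes)


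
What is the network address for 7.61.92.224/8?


IP:   00000111.00111101.01011100.11100000
Mask: 11111111.00000000.00000000.00000000
AND operation:
Net:  00000111.00000000.00000000.00000000
Network: 7.0.0.0/8


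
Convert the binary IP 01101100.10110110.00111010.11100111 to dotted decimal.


01101100 = 108
10110110 = 182
00111010 = 58
11100111 = 231
IP: 108.182.58.231


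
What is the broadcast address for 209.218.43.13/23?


Network: 209.218.42.0/23
Host bits = 9
Set all host bits to 1:
Broadcast: 209.218.43.255


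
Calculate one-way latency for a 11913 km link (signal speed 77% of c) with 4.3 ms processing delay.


Speed = 0.77 * 3e5 km/s = 231000 km/s
Propagation delay = 11913 / 231000 = 0.0516 s = 51.5714 ms
Processing delay = 4.3 ms
Total one-way latency = 55.8714 ms


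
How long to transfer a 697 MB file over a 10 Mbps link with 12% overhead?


Effective throughput = 10 * (1 - 12/100) = 8.8 Mbps
File size in Mb = 697 * 8 = 5576 Mb
Time = 5576 / 8.8
Time = 633.6364 seconds


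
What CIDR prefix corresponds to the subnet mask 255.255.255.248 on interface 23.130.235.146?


Binary: 11111111.11111111.11111111.11111000
Count leading 1s
Prefix: /29


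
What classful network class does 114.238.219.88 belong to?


First octet: 114
Binary: 01110010
0xxxxxxx -> Class A (1-126)
Class A, default mask 255.0.0.0 (/8)


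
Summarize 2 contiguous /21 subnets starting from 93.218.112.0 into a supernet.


Original prefix: /21
Number of subnets: 2 = 2^1
New prefix = 21 - 1 = 20
Supernet: 93.218.112.0/20


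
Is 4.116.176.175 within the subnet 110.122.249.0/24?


Subnet network: 110.122.249.0
Test IP AND mask: 4.116.176.0
No, 4.116.176.175 is not in 110.122.249.0/24


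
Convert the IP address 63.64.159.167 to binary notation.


63 = 00111111
64 = 01000000
159 = 10011111
167 = 10100111
Binary: 00111111.01000000.10011111.10100111


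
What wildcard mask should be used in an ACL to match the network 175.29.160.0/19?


Subnet mask: 255.255.224.0
Wildcard = 255.255.255.255 - subnet mask
255 - 255 = 0
255 - 255 = 0
255 - 224 = 31
255 - 0 = 255
Wildcard: 0.0.31.255


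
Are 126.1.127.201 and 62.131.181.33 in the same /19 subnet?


Mask: 255.255.224.0
126.1.127.201 AND mask = 126.1.96.0
62.131.181.33 AND mask = 62.131.160.0
No, different subnets (126.1.96.0 vs 62.131.160.0)


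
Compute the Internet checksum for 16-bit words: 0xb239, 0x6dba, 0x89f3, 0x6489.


Sum all words (with carry folding):
+ 0xb239 = 0xb239
+ 0x6dba = 0x1ff4
+ 0x89f3 = 0xa9e7
+ 0x6489 = 0x0e71
One's complement: ~0x0e71
Checksum = 0xf18e


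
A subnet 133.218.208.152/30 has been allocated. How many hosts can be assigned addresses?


Host bits = 32 - 30 = 2
Total addresses = 2^2 = 4
Usable = total - 2 (network and broadcast)
Usable hosts: 2


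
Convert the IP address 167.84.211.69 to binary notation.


167 = 10100111
84 = 01010100
211 = 11010011
69 = 01000101
Binary: 10100111.01010100.11010011.01000101


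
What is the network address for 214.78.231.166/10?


IP:   11010110.01001110.11100111.10100110
Mask: 11111111.11000000.00000000.00000000
AND operation:
Net:  11010110.01000000.00000000.00000000
Network: 214.64.0.0/10


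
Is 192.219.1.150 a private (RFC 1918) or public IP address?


RFC 1918 private ranges:
  10.0.0.0/8 (10.0.0.0 - 10.255.255.255)
  172.16.0.0/12 (172.16.0.0 - 172.31.255.255)
  192.168.0.0/16 (192.168.0.0 - 192.168.255.255)
Public (not in any RFC 1918 range)


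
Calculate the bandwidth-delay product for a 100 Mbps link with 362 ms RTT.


BDP = bandwidth * RTT
= 100 Mbps * 362 ms
= 100 * 1e6 * 362 / 1000 bits
= 36200000 bits
= 4525000 bytes
= 4418.9453 KB
BDP = 36200000 bits (4525000 bytes)


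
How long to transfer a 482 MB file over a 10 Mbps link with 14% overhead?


Effective throughput = 10 * (1 - 14/100) = 8.6 Mbps
File size in Mb = 482 * 8 = 3856 Mb
Time = 3856 / 8.6
Time = 448.3721 seconds


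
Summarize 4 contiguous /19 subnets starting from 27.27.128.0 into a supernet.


Original prefix: /19
Number of subnets: 4 = 2^2
New prefix = 19 - 2 = 17
Supernet: 27.27.128.0/17


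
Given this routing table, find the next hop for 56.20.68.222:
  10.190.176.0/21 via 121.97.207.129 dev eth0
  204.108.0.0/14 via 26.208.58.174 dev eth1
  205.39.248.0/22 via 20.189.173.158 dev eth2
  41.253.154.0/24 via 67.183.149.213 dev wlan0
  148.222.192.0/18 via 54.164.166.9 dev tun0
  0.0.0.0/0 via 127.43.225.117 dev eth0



Longest prefix match for 56.20.68.222:
  /21 10.190.176.0: no
  /14 204.108.0.0: no
  /22 205.39.248.0: no
  /24 41.253.154.0: no
  /18 148.222.192.0: no
  /0 0.0.0.0: MATCH
Selected: next-hop 127.43.225.117 via eth0 (matched /0)


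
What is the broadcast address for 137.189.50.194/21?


Network: 137.189.48.0/21
Host bits = 11
Set all host bits to 1:
Broadcast: 137.189.55.255


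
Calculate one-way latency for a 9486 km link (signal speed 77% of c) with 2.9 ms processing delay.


Speed = 0.77 * 3e5 km/s = 231000 km/s
Propagation delay = 9486 / 231000 = 0.0411 s = 41.0649 ms
Processing delay = 2.9 ms
Total one-way latency = 43.9649 ms


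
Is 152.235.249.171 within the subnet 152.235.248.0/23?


Subnet network: 152.235.248.0
Test IP AND mask: 152.235.248.0
Yes, 152.235.249.171 is in 152.235.248.0/23


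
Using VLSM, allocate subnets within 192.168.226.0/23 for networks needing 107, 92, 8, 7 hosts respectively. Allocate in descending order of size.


107 hosts -> /25 (126 usable): 192.168.226.0/25
92 hosts -> /25 (126 usable): 192.168.226.128/25
8 hosts -> /28 (14 usable): 192.168.227.0/28
7 hosts -> /28 (14 usable): 192.168.227.16/28
Allocation: 192.168.226.0/25 (107 hosts, 126 usable); 192.168.226.128/25 (92 hosts, 126 usable); 192.168.227.0/28 (8 hosts, 14 usable); 192.168.227.16/28 (7 hosts, 14 usable)


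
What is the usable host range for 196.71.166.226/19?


Network: 196.71.160.0
Broadcast: 196.71.191.255
First usable = network + 1
Last usable = broadcast - 1
Range: 196.71.160.1 to 196.71.191.254


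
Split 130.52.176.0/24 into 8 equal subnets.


New prefix = 24 + 3 = 27
Each subnet has 32 addresses
  130.52.176.0/27
  130.52.176.32/27
  130.52.176.64/27
  130.52.176.96/27
  130.52.176.128/27
  130.52.176.160/27
  130.52.176.192/27
  130.52.176.224/27
Subnets: 130.52.176.0/27, 130.52.176.32/27, 130.52.176.64/27, 130.52.176.96/27, 130.52.176.128/27, 130.52.176.160/27, 130.52.176.192/27, 130.52.176.224/27


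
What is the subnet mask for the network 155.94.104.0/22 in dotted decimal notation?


/22 means 22 network bits, 10 host bits
Binary: 11111111111111111111110000000000
Mask: 255.255.252.0


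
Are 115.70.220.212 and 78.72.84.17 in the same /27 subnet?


Mask: 255.255.255.224
115.70.220.212 AND mask = 115.70.220.192
78.72.84.17 AND mask = 78.72.84.0
No, different subnets (115.70.220.192 vs 78.72.84.0)


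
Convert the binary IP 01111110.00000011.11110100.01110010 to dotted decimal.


01111110 = 126
00000011 = 3
11110100 = 244
01110010 = 114
IP: 126.3.244.114


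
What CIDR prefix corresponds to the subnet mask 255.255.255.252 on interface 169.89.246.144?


Binary: 11111111.11111111.11111111.11111100
Count leading 1s
Prefix: /30


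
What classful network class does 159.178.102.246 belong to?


First octet: 159
Binary: 10011111
10xxxxxx -> Class B (128-191)
Class B, default mask 255.255.0.0 (/16)


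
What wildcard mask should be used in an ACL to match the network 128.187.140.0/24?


Subnet mask: 255.255.255.0
Wildcard = 255.255.255.255 - subnet mask
255 - 255 = 0
255 - 255 = 0
255 - 255 = 0
255 - 0 = 255
Wildcard: 0.0.0.255


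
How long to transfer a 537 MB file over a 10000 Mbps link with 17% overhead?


Effective throughput = 10000 * (1 - 17/100) = 8300 Mbps
File size in Mb = 537 * 8 = 4296 Mb
Time = 4296 / 8300
Time = 0.5176 seconds


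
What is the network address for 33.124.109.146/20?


IP:   00100001.01111100.01101101.10010010
Mask: 11111111.11111111.11110000.00000000
AND operation:
Net:  00100001.01111100.01100000.00000000
Network: 33.124.96.0/20


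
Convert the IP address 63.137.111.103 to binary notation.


63 = 00111111
137 = 10001001
111 = 01101111
103 = 01100111
Binary: 00111111.10001001.01101111.01100111


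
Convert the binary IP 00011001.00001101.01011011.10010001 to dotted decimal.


00011001 = 25
00001101 = 13
01011011 = 91
10010001 = 145
IP: 25.13.91.145


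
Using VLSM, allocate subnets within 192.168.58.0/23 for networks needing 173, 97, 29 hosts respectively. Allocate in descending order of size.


173 hosts -> /24 (254 usable): 192.168.58.0/24
97 hosts -> /25 (126 usable): 192.168.59.0/25
29 hosts -> /27 (30 usable): 192.168.59.128/27
Allocation: 192.168.58.0/24 (173 hosts, 254 usable); 192.168.59.0/25 (97 hosts, 126 usable); 192.168.59.128/27 (29 hosts, 30 usable)


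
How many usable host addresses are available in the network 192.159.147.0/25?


Host bits = 32 - 25 = 7
Total addresses = 2^7 = 128
Usable = total - 2 (network and broadcast)
Usable hosts: 126


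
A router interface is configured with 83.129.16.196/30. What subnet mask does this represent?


/30 means 30 network bits, 2 host bits
Binary: 11111111111111111111111111111100
Mask: 255.255.255.252


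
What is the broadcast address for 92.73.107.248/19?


Network: 92.73.96.0/19
Host bits = 13
Set all host bits to 1:
Broadcast: 92.73.127.255


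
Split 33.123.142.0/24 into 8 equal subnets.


New prefix = 24 + 3 = 27
Each subnet has 32 addresses
  33.123.142.0/27
  33.123.142.32/27
  33.123.142.64/27
  33.123.142.96/27
  33.123.142.128/27
  33.123.142.160/27
  33.123.142.192/27
  33.123.142.224/27
Subnets: 33.123.142.0/27, 33.123.142.32/27, 33.123.142.64/27, 33.123.142.96/27, 33.123.142.128/27, 33.123.142.160/27, 33.123.142.192/27, 33.123.142.224/27


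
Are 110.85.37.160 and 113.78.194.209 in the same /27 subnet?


Mask: 255.255.255.224
110.85.37.160 AND mask = 110.85.37.160
113.78.194.209 AND mask = 113.78.194.192
No, different subnets (110.85.37.160 vs 113.78.194.192)


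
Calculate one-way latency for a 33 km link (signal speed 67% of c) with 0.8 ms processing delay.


Speed = 0.67 * 3e5 km/s = 201000 km/s
Propagation delay = 33 / 201000 = 0.0002 s = 0.1642 ms
Processing delay = 0.8 ms
Total one-way latency = 0.9642 ms


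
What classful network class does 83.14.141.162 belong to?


First octet: 83
Binary: 01010011
0xxxxxxx -> Class A (1-126)
Class A, default mask 255.0.0.0 (/8)


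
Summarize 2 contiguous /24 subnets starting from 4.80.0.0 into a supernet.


Original prefix: /24
Number of subnets: 2 = 2^1
New prefix = 24 - 1 = 23
Supernet: 4.80.0.0/23


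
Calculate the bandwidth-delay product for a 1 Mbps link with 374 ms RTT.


BDP = bandwidth * RTT
= 1 Mbps * 374 ms
= 1 * 1e6 * 374 / 1000 bits
= 374000 bits
= 46750 bytes
= 45.6543 KB
BDP = 374000 bits (46750 bytes)


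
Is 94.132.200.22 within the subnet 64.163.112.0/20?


Subnet network: 64.163.112.0
Test IP AND mask: 94.132.192.0
No, 94.132.200.22 is not in 64.163.112.0/20


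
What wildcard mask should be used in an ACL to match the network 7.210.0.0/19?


Subnet mask: 255.255.224.0
Wildcard = 255.255.255.255 - subnet mask
255 - 255 = 0
255 - 255 = 0
255 - 224 = 31
255 - 0 = 255
Wildcard: 0.0.31.255
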